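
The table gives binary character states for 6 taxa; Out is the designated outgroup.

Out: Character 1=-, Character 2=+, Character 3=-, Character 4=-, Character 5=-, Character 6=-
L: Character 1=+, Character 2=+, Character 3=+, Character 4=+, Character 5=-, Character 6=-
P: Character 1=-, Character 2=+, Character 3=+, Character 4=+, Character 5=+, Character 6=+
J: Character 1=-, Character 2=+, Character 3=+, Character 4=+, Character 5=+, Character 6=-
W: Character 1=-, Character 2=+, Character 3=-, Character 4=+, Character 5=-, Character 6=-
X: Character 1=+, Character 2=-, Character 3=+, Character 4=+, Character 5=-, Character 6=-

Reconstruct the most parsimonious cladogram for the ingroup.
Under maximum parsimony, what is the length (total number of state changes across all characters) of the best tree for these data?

6

Character polarity is set by the outgroup: the derived state is whichever differs from the outgroup's state, so for Character 2 the derived state is '-', and for the remaining characters it is '+'.
Only L and X show the derived state '+' for Character 1, supporting them as a clade.
Character 2 (derived state '-') is unique to X (autapomorphy; uninformative for grouping).
Character 3: derived state '+' in J, L, P, and X only — synapomorphy for {J, L, P, X}.
Character 4 (derived state '+') is shared by all ingroup taxa — unites the whole ingroup.
Character 5 (derived state '+') is shared by J and P — a synapomorphy uniting that clade.
Character 6: derived state '+' in P only — an autapomorphy, so it tells us nothing about relationships among taxa.
Most parsimonious ingroup topology: (((L,X),(P,J)),W).
Changes per character on this tree: Character 1: 1; Character 2: 1; Character 3: 1; Character 4: 1; Character 5: 1; Character 6: 1.
Total = 6.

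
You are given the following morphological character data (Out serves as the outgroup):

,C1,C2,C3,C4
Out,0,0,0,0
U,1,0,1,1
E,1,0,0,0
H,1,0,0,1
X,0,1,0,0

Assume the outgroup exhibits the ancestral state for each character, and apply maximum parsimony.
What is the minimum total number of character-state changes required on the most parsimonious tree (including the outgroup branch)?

4

The outgroup has state '0' for every character, so '1' is the derived state throughout.
C1: derived state '1' in E, H, and U only — synapomorphy for {E, H, U}.
C2 (derived state '1') is unique to X (autapomorphy; uninformative for grouping).
C3 (derived state '1') is unique to U (autapomorphy; uninformative for grouping).
C4: derived state '1' in H and U only — synapomorphy for {H, U}.
Most parsimonious ingroup topology: (((U,H),E),X).
Changes per character on this tree: C1: 1; C2: 1; C3: 1; C4: 1.
Total = 4.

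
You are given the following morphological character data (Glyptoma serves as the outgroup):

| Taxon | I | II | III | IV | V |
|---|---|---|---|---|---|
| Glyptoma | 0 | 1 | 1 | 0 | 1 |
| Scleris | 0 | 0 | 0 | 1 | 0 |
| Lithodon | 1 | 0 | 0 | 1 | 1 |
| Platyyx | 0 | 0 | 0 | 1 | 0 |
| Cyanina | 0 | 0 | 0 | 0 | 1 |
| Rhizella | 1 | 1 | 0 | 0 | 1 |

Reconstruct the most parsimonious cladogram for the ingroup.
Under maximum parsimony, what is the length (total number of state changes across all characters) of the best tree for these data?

6

Character polarity is set by the outgroup: the derived state is whichever differs from the outgroup's state, so for II, III, V the derived state is '0', and for the remaining characters it is '1'.
I groups Lithodon and Rhizella, which is incompatible with the clades supported by the remaining characters; treating it as convergent (homoplasy) costs fewer steps than any alternative tree.
Only Cyanina, Lithodon, Platyyx, and Scleris show the derived state '0' for II, supporting them as a clade.
All ingroup taxa share the derived state '0' for III; it defines the ingroup but does not resolve relationships within it.
IV: derived state '1' in Lithodon, Platyyx, and Scleris only — synapomorphy for {Lithodon, Platyyx, Scleris}.
V: derived state '0' in Platyyx and Scleris only — synapomorphy for {Platyyx, Scleris}.
Most parsimonious ingroup topology: ((((Scleris,Platyyx),Lithodon),Cyanina),Rhizella).
Changes per character on this tree: I: 2; II: 1; III: 1; IV: 1; V: 1.
Total = 6.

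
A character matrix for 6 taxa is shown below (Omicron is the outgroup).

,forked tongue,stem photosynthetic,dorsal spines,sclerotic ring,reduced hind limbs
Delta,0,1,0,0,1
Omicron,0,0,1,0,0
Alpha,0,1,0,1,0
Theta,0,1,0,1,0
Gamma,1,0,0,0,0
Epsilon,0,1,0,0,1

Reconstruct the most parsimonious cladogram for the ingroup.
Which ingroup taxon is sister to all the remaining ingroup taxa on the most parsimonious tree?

Character polarity is set by the outgroup: the derived state is whichever differs from the outgroup's state, so for dorsal spines the derived state is '0', and for the remaining characters it is '1'.
forked tongue (derived state '1') is unique to Gamma (autapomorphy; uninformative for grouping).
Only Alpha, Delta, Epsilon, and Theta show the derived state '1' for stem photosynthetic, supporting them as a clade.
All ingroup taxa share the derived state '0' for dorsal spines; it defines the ingroup but does not resolve relationships within it.
sclerotic ring (derived state '1') is shared by Alpha and Theta — a synapomorphy uniting that clade.
reduced hind limbs: derived state '1' in Delta and Epsilon only — synapomorphy for {Delta, Epsilon}.
Most parsimonious ingroup topology: (((Theta,Alpha),(Epsilon,Delta)),Gamma).
Gamma is sister to the clade containing all other ingroup taxa, so it is the earliest-diverging (most basal) ingroup lineage.

Gamma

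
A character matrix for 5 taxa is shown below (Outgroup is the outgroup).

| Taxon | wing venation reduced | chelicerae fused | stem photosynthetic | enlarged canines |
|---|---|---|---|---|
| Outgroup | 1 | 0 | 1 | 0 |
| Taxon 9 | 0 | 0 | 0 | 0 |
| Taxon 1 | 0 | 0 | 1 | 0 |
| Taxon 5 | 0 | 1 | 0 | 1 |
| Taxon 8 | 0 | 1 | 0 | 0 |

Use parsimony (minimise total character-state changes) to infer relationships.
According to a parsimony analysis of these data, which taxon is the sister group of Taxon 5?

Taxon 8

Character polarity is set by the outgroup: the derived state is whichever differs from the outgroup's state, so for wing venation reduced, stem photosynthetic the derived state is '0', and for the remaining characters it is '1'.
All ingroup taxa share the derived state '0' for wing venation reduced; it defines the ingroup but does not resolve relationships within it.
chelicerae fused (derived state '1') is shared by Taxon 5 and Taxon 8 — a synapomorphy uniting that clade.
Only Taxon 5, Taxon 8, and Taxon 9 show the derived state '0' for stem photosynthetic, supporting them as a clade.
enlarged canines: derived state '1' in Taxon 5 only — an autapomorphy, so it tells us nothing about relationships among taxa.
Most parsimonious ingroup topology: ((Taxon 9,(Taxon 5,Taxon 8)),Taxon 1).
Taxon 5 and Taxon 8 form a cherry on this tree, so they are sister taxa.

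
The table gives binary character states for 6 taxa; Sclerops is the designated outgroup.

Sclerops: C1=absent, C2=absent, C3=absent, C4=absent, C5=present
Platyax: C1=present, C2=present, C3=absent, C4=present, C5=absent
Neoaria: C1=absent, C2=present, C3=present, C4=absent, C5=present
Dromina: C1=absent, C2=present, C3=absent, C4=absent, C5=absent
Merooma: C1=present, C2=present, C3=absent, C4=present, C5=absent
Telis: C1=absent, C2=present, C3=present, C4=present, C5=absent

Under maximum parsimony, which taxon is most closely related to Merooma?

Platyax

Character polarity is set by the outgroup: the derived state is whichever differs from the outgroup's state, so for C5 the derived state is 'absent', and for the remaining characters it is 'present'.
C1: derived state 'present' in Merooma and Platyax only — synapomorphy for {Merooma, Platyax}.
C2 (derived state 'present') is shared by all ingroup taxa — unites the whole ingroup.
C3 (state 'present') occurs in Neoaria and Telis but conflicts with the nesting implied by the other characters — most parsimoniously interpreted as homoplasy.
C4 (derived state 'present') is shared by Merooma, Platyax, and Telis — a synapomorphy uniting that clade.
Only Dromina, Merooma, Platyax, and Telis show the derived state 'absent' for C5, supporting them as a clade.
Most parsimonious ingroup topology: ((((Platyax,Merooma),Telis),Dromina),Neoaria).
Merooma and Platyax form a cherry on this tree, so they are sister taxa.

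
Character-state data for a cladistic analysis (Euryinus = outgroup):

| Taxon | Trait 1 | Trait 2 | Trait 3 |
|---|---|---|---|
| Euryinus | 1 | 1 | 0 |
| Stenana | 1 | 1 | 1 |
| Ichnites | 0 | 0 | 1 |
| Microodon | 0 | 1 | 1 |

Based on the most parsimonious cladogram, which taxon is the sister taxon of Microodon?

Ichnites

Character polarity is set by the outgroup: the derived state is whichever differs from the outgroup's state, so for Trait 1, Trait 2 the derived state is '0', and for the remaining characters it is '1'.
Only Ichnites and Microodon show the derived state '0' for Trait 1, supporting them as a clade.
Trait 2 (derived state '0') is unique to Ichnites (autapomorphy; uninformative for grouping).
All ingroup taxa share the derived state '1' for Trait 3; it defines the ingroup but does not resolve relationships within it.
Most parsimonious ingroup topology: (Stenana,(Ichnites,Microodon)).
Microodon and Ichnites form a cherry on this tree, so they are sister taxa.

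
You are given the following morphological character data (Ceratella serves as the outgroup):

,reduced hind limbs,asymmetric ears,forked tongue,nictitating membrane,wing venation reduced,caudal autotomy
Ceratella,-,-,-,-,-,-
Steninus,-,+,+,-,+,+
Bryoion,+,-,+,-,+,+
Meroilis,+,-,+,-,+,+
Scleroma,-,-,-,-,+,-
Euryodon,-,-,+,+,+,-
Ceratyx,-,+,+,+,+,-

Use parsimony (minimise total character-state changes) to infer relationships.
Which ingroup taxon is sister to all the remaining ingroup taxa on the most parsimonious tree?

The outgroup has state '-' for every character, so '+' is the derived state throughout.
reduced hind limbs (derived state '+') is shared by Bryoion and Meroilis — a synapomorphy uniting that clade.
asymmetric ears (state '+') occurs in Ceratyx and Steninus but conflicts with the nesting implied by the other characters — most parsimoniously interpreted as homoplasy.
forked tongue: derived state '+' in Bryoion, Ceratyx, Euryodon, Meroilis, and Steninus only — synapomorphy for {Bryoion, Ceratyx, Euryodon, Meroilis, Steninus}.
nictitating membrane: derived state '+' in Ceratyx and Euryodon only — synapomorphy for {Ceratyx, Euryodon}.
All ingroup taxa share the derived state '+' for wing venation reduced; it defines the ingroup but does not resolve relationships within it.
caudal autotomy: derived state '+' in Bryoion, Meroilis, and Steninus only — synapomorphy for {Bryoion, Meroilis, Steninus}.
Most parsimonious ingroup topology: (((Steninus,(Bryoion,Meroilis)),(Euryodon,Ceratyx)),Scleroma).
Scleroma is sister to the clade containing all other ingroup taxa, so it is the earliest-diverging (most basal) ingroup lineage.

Scleroma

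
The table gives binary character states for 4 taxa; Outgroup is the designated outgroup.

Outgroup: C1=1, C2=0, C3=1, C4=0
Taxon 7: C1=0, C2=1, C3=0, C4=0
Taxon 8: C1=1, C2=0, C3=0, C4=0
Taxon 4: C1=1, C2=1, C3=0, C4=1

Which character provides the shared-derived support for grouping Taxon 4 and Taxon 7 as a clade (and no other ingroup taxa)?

Character polarity is set by the outgroup: the derived state is whichever differs from the outgroup's state, so for C1, C3 the derived state is '0', and for the remaining characters it is '1'.
C1: derived state '0' in Taxon 7 only — an autapomorphy, so it tells us nothing about relationships among taxa.
C2: derived state '1' in Taxon 4 and Taxon 7 only — synapomorphy for {Taxon 4, Taxon 7}.
All ingroup taxa share the derived state '0' for C3; it defines the ingroup but does not resolve relationships within it.
C4: derived state '1' in Taxon 4 only — an autapomorphy, so it tells us nothing about relationships among taxa.
Most parsimonious ingroup topology: ((Taxon 7,Taxon 4),Taxon 8).
The clade {Taxon 4, Taxon 7} is supported by C2: its derived state '1' occurs in exactly those taxa and in no other taxon (including the outgroup).

C2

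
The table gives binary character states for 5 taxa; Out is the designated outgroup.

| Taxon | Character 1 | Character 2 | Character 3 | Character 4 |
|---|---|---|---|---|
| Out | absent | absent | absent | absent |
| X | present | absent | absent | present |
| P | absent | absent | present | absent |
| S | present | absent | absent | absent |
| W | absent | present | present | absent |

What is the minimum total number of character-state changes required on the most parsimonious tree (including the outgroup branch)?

4

The outgroup has state 'absent' for every character, so 'present' is the derived state throughout.
Character 1 (derived state 'present') is shared by S and X — a synapomorphy uniting that clade.
Character 2: derived state 'present' in W only — an autapomorphy, so it tells us nothing about relationships among taxa.
Only P and W show the derived state 'present' for Character 3, supporting them as a clade.
Character 4: derived state 'present' in X only — an autapomorphy, so it tells us nothing about relationships among taxa.
Most parsimonious ingroup topology: ((X,S),(P,W)).
Changes per character on this tree: Character 1: 1; Character 2: 1; Character 3: 1; Character 4: 1.
Total = 4.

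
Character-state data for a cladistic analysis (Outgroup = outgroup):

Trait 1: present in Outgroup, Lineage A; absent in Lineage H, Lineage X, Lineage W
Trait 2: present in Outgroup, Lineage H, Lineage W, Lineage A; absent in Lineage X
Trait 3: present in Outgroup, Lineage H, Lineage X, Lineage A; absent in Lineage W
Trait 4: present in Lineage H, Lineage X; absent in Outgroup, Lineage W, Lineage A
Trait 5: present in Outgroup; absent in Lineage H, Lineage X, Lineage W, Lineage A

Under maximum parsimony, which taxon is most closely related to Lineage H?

Lineage X

Character polarity is set by the outgroup: the derived state is whichever differs from the outgroup's state, so for Trait 1, Trait 2, Trait 3, Trait 5 the derived state is 'absent', and for the remaining characters it is 'present'.
Only Lineage H, Lineage W, and Lineage X show the derived state 'absent' for Trait 1, supporting them as a clade.
Trait 2 (derived state 'absent') is unique to Lineage X (autapomorphy; uninformative for grouping).
Trait 3 (derived state 'absent') is unique to Lineage W (autapomorphy; uninformative for grouping).
Only Lineage H and Lineage X show the derived state 'present' for Trait 4, supporting them as a clade.
Trait 5 (derived state 'absent') is shared by all ingroup taxa — unites the whole ingroup.
Most parsimonious ingroup topology: (((Lineage H,Lineage X),Lineage W),Lineage A).
Lineage H and Lineage X form a cherry on this tree, so they are sister taxa.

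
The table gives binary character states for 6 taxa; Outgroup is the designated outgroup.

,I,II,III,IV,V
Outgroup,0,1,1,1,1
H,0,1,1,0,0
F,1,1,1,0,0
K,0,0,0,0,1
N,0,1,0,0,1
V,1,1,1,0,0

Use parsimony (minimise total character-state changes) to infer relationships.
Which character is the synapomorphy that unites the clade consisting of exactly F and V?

Character polarity is set by the outgroup: the derived state is whichever differs from the outgroup's state, so for II, III, IV, V the derived state is '0', and for the remaining characters it is '1'.
I (derived state '1') is shared by F and V — a synapomorphy uniting that clade.
II (derived state '0') is unique to K (autapomorphy; uninformative for grouping).
III (derived state '0') is shared by K and N — a synapomorphy uniting that clade.
All ingroup taxa share the derived state '0' for IV; it defines the ingroup but does not resolve relationships within it.
V (derived state '0') is shared by F, H, and V — a synapomorphy uniting that clade.
Most parsimonious ingroup topology: ((H,(F,V)),(K,N)).
The clade {F, V} is supported by I: its derived state '1' occurs in exactly those taxa and in no other taxon (including the outgroup).

I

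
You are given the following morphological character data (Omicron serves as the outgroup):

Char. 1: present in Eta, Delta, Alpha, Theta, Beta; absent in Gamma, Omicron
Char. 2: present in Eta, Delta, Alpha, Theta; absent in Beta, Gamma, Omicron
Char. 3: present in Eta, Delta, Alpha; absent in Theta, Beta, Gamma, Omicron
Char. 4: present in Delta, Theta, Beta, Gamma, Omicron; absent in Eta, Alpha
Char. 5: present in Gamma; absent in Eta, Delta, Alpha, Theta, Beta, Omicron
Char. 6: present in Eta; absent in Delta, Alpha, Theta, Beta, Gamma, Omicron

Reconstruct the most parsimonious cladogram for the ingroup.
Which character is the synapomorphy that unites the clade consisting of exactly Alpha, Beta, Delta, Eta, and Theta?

Char. 1

Character polarity is set by the outgroup: the derived state is whichever differs from the outgroup's state, so for Char. 4 the derived state is 'absent', and for the remaining characters it is 'present'.
Only Alpha, Beta, Delta, Eta, and Theta show the derived state 'present' for Char. 1, supporting them as a clade.
Char. 2: derived state 'present' in Alpha, Delta, Eta, and Theta only — synapomorphy for {Alpha, Delta, Eta, Theta}.
Only Alpha, Delta, and Eta show the derived state 'present' for Char. 3, supporting them as a clade.
Only Alpha and Eta show the derived state 'absent' for Char. 4, supporting them as a clade.
Char. 5: derived state 'present' in Gamma only — an autapomorphy, so it tells us nothing about relationships among taxa.
Char. 6 (derived state 'present') is unique to Eta (autapomorphy; uninformative for grouping).
Most parsimonious ingroup topology: (((((Alpha,Eta),Delta),Theta),Beta),Gamma).
The clade {Alpha, Beta, Delta, Eta, Theta} is supported by Char. 1: its derived state 'present' occurs in exactly those taxa and in no other taxon (including the outgroup).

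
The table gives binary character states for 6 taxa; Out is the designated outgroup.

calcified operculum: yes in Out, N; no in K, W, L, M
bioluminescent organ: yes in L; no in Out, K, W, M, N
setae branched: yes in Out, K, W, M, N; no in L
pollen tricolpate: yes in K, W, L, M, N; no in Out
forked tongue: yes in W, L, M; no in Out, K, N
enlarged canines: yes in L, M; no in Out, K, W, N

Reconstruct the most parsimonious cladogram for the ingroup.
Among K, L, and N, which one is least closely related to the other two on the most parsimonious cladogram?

Character polarity is set by the outgroup: the derived state is whichever differs from the outgroup's state, so for calcified operculum, setae branched the derived state is 'no', and for the remaining characters it is 'yes'.
calcified operculum (derived state 'no') is shared by K, L, M, and W — a synapomorphy uniting that clade.
bioluminescent organ: derived state 'yes' in L only — an autapomorphy, so it tells us nothing about relationships among taxa.
setae branched: derived state 'no' in L only — an autapomorphy, so it tells us nothing about relationships among taxa.
pollen tricolpate (derived state 'yes') is shared by all ingroup taxa — unites the whole ingroup.
Only L, M, and W show the derived state 'yes' for forked tongue, supporting them as a clade.
Only L and M show the derived state 'yes' for enlarged canines, supporting them as a clade.
Most parsimonious ingroup topology: ((K,(W,(L,M))),N).
L and K share a more recent common ancestor with each other than either does with N, so N is the least closely related of the three.

N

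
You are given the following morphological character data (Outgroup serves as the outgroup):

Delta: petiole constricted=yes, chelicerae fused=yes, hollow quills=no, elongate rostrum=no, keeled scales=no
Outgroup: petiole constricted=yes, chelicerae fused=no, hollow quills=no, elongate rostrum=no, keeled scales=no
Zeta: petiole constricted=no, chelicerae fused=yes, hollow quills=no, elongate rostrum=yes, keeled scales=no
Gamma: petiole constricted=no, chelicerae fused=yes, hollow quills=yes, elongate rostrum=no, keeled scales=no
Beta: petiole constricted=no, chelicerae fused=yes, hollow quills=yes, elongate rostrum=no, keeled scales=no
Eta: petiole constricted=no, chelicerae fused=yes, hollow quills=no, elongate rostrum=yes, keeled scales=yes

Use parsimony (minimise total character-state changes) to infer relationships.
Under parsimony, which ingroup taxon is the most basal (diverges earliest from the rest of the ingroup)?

Delta

Character polarity is set by the outgroup: the derived state is whichever differs from the outgroup's state, so for petiole constricted the derived state is 'no', and for the remaining characters it is 'yes'.
Only Beta, Eta, Gamma, and Zeta show the derived state 'no' for petiole constricted, supporting them as a clade.
chelicerae fused (derived state 'yes') is shared by all ingroup taxa — unites the whole ingroup.
hollow quills: derived state 'yes' in Beta and Gamma only — synapomorphy for {Beta, Gamma}.
elongate rostrum: derived state 'yes' in Eta and Zeta only — synapomorphy for {Eta, Zeta}.
keeled scales: derived state 'yes' in Eta only — an autapomorphy, so it tells us nothing about relationships among taxa.
Most parsimonious ingroup topology: (Delta,((Beta,Gamma),(Zeta,Eta))).
Delta is sister to the clade containing all other ingroup taxa, so it is the earliest-diverging (most basal) ingroup lineage.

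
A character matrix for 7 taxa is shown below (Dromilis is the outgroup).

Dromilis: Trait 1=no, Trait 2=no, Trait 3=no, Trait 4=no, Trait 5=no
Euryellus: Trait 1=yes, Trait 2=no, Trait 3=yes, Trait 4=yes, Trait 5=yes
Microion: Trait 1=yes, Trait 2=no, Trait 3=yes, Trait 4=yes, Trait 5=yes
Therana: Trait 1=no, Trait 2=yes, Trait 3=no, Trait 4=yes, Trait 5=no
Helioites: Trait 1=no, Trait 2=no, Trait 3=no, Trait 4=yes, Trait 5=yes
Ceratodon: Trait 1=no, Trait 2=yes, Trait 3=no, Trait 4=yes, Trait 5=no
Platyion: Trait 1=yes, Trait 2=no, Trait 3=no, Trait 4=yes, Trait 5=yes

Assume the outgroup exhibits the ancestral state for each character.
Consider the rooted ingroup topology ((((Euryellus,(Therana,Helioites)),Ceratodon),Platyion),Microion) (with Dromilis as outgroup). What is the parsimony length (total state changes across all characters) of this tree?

11

Map each character onto ((((Euryellus,(Therana,Helioites)),Ceratodon),Platyion),Microion) (rooted by Dromilis) and count the minimum state changes it requires (Fitch parsimony):
Trait 1: 3; Trait 2: 2; Trait 3: 2; Trait 4: 1; Trait 5: 3.
Total tree length = 11.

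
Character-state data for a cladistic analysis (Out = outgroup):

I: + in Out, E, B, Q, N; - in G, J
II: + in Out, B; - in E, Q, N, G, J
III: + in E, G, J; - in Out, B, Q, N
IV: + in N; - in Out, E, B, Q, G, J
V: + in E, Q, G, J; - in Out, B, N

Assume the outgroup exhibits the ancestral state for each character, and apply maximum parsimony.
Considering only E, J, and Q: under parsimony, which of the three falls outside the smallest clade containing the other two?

Character polarity is set by the outgroup: the derived state is whichever differs from the outgroup's state, so for I, II the derived state is '-', and for the remaining characters it is '+'.
I: derived state '-' in G and J only — synapomorphy for {G, J}.
Only E, G, J, N, and Q show the derived state '-' for II, supporting them as a clade.
III (derived state '+') is shared by E, G, and J — a synapomorphy uniting that clade.
IV: derived state '+' in N only — an autapomorphy, so it tells us nothing about relationships among taxa.
Only E, G, J, and Q show the derived state '+' for V, supporting them as a clade.
Most parsimonious ingroup topology: ((((E,(G,J)),Q),N),B).
E and J share a more recent common ancestor with each other than either does with Q, so Q is the least closely related of the three.

Q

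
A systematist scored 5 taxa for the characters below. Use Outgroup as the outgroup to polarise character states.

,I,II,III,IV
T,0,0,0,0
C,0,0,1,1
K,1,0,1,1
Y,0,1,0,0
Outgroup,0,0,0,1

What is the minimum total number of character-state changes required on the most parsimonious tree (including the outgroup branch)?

4

Character polarity is set by the outgroup: the derived state is whichever differs from the outgroup's state, so for IV the derived state is '0', and for the remaining characters it is '1'.
I: derived state '1' in K only — an autapomorphy, so it tells us nothing about relationships among taxa.
II (derived state '1') is unique to Y (autapomorphy; uninformative for grouping).
III: derived state '1' in C and K only — synapomorphy for {C, K}.
IV (derived state '0') is shared by T and Y — a synapomorphy uniting that clade.
Most parsimonious ingroup topology: ((Y,T),(C,K)).
Changes per character on this tree: I: 1; II: 1; III: 1; IV: 1.
Total = 4.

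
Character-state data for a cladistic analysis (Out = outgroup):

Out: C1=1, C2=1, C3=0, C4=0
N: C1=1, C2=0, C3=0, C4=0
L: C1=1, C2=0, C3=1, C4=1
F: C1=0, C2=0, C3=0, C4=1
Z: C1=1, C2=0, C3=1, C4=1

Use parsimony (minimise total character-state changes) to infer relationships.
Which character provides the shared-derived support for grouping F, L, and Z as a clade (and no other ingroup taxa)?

Character polarity is set by the outgroup: the derived state is whichever differs from the outgroup's state, so for C1, C2 the derived state is '0', and for the remaining characters it is '1'.
C1 (derived state '0') is unique to F (autapomorphy; uninformative for grouping).
All ingroup taxa share the derived state '0' for C2; it defines the ingroup but does not resolve relationships within it.
C3: derived state '1' in L and Z only — synapomorphy for {L, Z}.
C4 (derived state '1') is shared by F, L, and Z — a synapomorphy uniting that clade.
Most parsimonious ingroup topology: (N,((L,Z),F)).
The clade {F, L, Z} is supported by C4: its derived state '1' occurs in exactly those taxa and in no other taxon (including the outgroup).

C4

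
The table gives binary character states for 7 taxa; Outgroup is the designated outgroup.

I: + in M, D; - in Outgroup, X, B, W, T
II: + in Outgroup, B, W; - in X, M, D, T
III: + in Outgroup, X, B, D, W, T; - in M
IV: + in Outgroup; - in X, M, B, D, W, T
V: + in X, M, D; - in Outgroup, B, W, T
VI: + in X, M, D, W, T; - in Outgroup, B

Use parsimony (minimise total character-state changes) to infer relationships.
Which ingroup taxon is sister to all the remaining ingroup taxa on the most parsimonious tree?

Character polarity is set by the outgroup: the derived state is whichever differs from the outgroup's state, so for II, III, IV the derived state is '-', and for the remaining characters it is '+'.
Only D and M show the derived state '+' for I, supporting them as a clade.
II (derived state '-') is shared by D, M, T, and X — a synapomorphy uniting that clade.
III (derived state '-') is unique to M (autapomorphy; uninformative for grouping).
IV (derived state '-') is shared by all ingroup taxa — unites the whole ingroup.
Only D, M, and X show the derived state '+' for V, supporting them as a clade.
Only D, M, T, W, and X show the derived state '+' for VI, supporting them as a clade.
Most parsimonious ingroup topology: ((((X,(M,D)),T),W),B).
B is sister to the clade containing all other ingroup taxa, so it is the earliest-diverging (most basal) ingroup lineage.

B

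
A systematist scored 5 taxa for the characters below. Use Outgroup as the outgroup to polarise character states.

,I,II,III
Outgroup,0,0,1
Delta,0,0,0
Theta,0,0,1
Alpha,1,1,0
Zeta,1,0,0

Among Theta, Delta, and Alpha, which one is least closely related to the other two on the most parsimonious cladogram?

Character polarity is set by the outgroup: the derived state is whichever differs from the outgroup's state, so for III the derived state is '0', and for the remaining characters it is '1'.
Only Alpha and Zeta show the derived state '1' for I, supporting them as a clade.
II: derived state '1' in Alpha only — an autapomorphy, so it tells us nothing about relationships among taxa.
III (derived state '0') is shared by Alpha, Delta, and Zeta — a synapomorphy uniting that clade.
Most parsimonious ingroup topology: ((Delta,(Alpha,Zeta)),Theta).
Alpha and Delta share a more recent common ancestor with each other than either does with Theta, so Theta is the least closely related of the three.

Theta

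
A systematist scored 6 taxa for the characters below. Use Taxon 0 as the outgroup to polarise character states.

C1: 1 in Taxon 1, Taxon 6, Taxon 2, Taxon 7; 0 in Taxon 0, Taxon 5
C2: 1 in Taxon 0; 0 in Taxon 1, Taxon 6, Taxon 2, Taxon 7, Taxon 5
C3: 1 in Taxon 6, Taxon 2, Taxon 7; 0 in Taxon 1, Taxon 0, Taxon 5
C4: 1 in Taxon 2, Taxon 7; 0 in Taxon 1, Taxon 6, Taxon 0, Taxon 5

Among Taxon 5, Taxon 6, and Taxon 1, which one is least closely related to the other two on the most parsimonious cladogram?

Taxon 5

Character polarity is set by the outgroup: the derived state is whichever differs from the outgroup's state, so for C2 the derived state is '0', and for the remaining characters it is '1'.
Only Taxon 1, Taxon 2, Taxon 6, and Taxon 7 show the derived state '1' for C1, supporting them as a clade.
C2 (derived state '0') is shared by all ingroup taxa — unites the whole ingroup.
Only Taxon 2, Taxon 6, and Taxon 7 show the derived state '1' for C3, supporting them as a clade.
C4 (derived state '1') is shared by Taxon 2 and Taxon 7 — a synapomorphy uniting that clade.
Most parsimonious ingroup topology: (Taxon 5,(((Taxon 7,Taxon 2),Taxon 6),Taxon 1)).
Taxon 1 and Taxon 6 share a more recent common ancestor with each other than either does with Taxon 5, so Taxon 5 is the least closely related of the three.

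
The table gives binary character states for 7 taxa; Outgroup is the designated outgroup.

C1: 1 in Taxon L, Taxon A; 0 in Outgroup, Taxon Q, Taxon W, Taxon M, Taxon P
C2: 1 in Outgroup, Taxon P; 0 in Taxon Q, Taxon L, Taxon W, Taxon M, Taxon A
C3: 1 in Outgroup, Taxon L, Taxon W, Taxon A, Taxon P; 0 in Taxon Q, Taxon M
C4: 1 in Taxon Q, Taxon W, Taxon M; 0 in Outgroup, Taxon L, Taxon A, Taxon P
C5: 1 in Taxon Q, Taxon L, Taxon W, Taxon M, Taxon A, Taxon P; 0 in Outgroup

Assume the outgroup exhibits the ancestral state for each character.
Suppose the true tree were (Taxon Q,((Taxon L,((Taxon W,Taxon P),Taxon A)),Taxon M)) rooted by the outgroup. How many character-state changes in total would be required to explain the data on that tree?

10

Map each character onto (Taxon Q,((Taxon L,((Taxon W,Taxon P),Taxon A)),Taxon M)) (rooted by Outgroup) and count the minimum state changes it requires (Fitch parsimony):
C1: 2; C2: 2; C3: 2; C4: 3; C5: 1.
Total tree length = 10.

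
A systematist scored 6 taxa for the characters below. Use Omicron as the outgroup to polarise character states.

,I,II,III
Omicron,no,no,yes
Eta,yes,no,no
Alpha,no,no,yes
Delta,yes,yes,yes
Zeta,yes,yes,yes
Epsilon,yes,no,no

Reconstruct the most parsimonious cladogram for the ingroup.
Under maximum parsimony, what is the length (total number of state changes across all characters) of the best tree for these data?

Character polarity is set by the outgroup: the derived state is whichever differs from the outgroup's state, so for III the derived state is 'no', and for the remaining characters it is 'yes'.
I (derived state 'yes') is shared by Delta, Epsilon, Eta, and Zeta — a synapomorphy uniting that clade.
II: derived state 'yes' in Delta and Zeta only — synapomorphy for {Delta, Zeta}.
III (derived state 'no') is shared by Epsilon and Eta — a synapomorphy uniting that clade.
Most parsimonious ingroup topology: (((Eta,Epsilon),(Delta,Zeta)),Alpha).
Changes per character on this tree: I: 1; II: 1; III: 1.
Total = 3.

3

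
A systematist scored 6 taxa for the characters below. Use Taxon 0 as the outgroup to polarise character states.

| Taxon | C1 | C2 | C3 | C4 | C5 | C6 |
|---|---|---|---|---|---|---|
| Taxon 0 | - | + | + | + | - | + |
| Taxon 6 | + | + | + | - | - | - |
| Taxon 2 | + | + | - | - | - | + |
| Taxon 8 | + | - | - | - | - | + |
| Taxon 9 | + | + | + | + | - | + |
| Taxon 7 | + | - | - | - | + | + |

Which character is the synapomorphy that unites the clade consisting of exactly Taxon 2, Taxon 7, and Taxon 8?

Character polarity is set by the outgroup: the derived state is whichever differs from the outgroup's state, so for C2, C3, C4, C6 the derived state is '-', and for the remaining characters it is '+'.
C1 (derived state '+') is shared by all ingroup taxa — unites the whole ingroup.
Only Taxon 7 and Taxon 8 show the derived state '-' for C2, supporting them as a clade.
C3 (derived state '-') is shared by Taxon 2, Taxon 7, and Taxon 8 — a synapomorphy uniting that clade.
C4 (derived state '-') is shared by Taxon 2, Taxon 6, Taxon 7, and Taxon 8 — a synapomorphy uniting that clade.
C5: derived state '+' in Taxon 7 only — an autapomorphy, so it tells us nothing about relationships among taxa.
C6 (derived state '-') is unique to Taxon 6 (autapomorphy; uninformative for grouping).
Most parsimonious ingroup topology: ((Taxon 6,(Taxon 2,(Taxon 8,Taxon 7))),Taxon 9).
The clade {Taxon 2, Taxon 7, Taxon 8} is supported by C3: its derived state '-' occurs in exactly those taxa and in no other taxon (including the outgroup).

C3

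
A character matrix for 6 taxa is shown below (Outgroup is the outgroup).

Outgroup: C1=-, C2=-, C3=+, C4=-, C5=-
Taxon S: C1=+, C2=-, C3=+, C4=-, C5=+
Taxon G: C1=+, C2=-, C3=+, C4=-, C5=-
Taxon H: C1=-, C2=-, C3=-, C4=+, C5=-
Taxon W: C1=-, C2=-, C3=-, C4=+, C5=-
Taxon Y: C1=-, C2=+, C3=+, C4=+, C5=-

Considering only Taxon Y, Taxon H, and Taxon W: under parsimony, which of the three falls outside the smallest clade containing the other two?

Taxon Y

Character polarity is set by the outgroup: the derived state is whichever differs from the outgroup's state, so for C3 the derived state is '-', and for the remaining characters it is '+'.
Only Taxon G and Taxon S show the derived state '+' for C1, supporting them as a clade.
C2 (derived state '+') is unique to Taxon Y (autapomorphy; uninformative for grouping).
Only Taxon H and Taxon W show the derived state '-' for C3, supporting them as a clade.
C4 (derived state '+') is shared by Taxon H, Taxon W, and Taxon Y — a synapomorphy uniting that clade.
C5 (derived state '+') is unique to Taxon S (autapomorphy; uninformative for grouping).
Most parsimonious ingroup topology: ((Taxon S,Taxon G),((Taxon H,Taxon W),Taxon Y)).
Taxon W and Taxon H share a more recent common ancestor with each other than either does with Taxon Y, so Taxon Y is the least closely related of the three.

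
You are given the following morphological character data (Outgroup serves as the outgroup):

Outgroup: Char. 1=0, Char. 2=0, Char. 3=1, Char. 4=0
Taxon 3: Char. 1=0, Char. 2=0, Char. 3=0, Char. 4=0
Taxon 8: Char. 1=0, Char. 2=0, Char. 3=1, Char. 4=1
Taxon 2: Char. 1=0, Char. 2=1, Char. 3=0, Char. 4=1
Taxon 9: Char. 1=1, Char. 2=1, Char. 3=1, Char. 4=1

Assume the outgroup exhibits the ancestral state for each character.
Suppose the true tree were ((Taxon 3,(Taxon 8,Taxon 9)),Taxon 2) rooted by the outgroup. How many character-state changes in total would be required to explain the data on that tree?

7

Map each character onto ((Taxon 3,(Taxon 8,Taxon 9)),Taxon 2) (rooted by Outgroup) and count the minimum state changes it requires (Fitch parsimony):
Char. 1: 1; Char. 2: 2; Char. 3: 2; Char. 4: 2.
Total tree length = 7.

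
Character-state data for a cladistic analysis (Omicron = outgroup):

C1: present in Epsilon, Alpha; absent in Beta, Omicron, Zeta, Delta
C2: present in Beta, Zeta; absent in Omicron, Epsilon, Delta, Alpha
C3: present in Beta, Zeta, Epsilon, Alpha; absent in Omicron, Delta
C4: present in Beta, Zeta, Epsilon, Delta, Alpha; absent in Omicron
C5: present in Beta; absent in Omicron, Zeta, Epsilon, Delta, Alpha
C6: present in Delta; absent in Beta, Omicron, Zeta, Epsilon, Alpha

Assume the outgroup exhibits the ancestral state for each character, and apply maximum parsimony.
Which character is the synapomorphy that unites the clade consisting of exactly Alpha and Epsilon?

The outgroup has state 'absent' for every character, so 'present' is the derived state throughout.
C1: derived state 'present' in Alpha and Epsilon only — synapomorphy for {Alpha, Epsilon}.
C2 (derived state 'present') is shared by Beta and Zeta — a synapomorphy uniting that clade.
Only Alpha, Beta, Epsilon, and Zeta show the derived state 'present' for C3, supporting them as a clade.
All ingroup taxa share the derived state 'present' for C4; it defines the ingroup but does not resolve relationships within it.
C5 (derived state 'present') is unique to Beta (autapomorphy; uninformative for grouping).
C6 (derived state 'present') is unique to Delta (autapomorphy; uninformative for grouping).
Most parsimonious ingroup topology: (((Zeta,Beta),(Alpha,Epsilon)),Delta).
The clade {Alpha, Epsilon} is supported by C1: its derived state 'present' occurs in exactly those taxa and in no other taxon (including the outgroup).

C1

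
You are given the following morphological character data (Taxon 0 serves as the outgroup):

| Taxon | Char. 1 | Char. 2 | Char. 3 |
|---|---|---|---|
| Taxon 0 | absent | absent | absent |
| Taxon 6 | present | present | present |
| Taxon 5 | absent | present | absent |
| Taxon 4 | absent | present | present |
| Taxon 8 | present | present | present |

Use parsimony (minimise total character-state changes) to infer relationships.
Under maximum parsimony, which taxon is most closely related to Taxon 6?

The outgroup has state 'absent' for every character, so 'present' is the derived state throughout.
Only Taxon 6 and Taxon 8 show the derived state 'present' for Char. 1, supporting them as a clade.
All ingroup taxa share the derived state 'present' for Char. 2; it defines the ingroup but does not resolve relationships within it.
Only Taxon 4, Taxon 6, and Taxon 8 show the derived state 'present' for Char. 3, supporting them as a clade.
Most parsimonious ingroup topology: (((Taxon 6,Taxon 8),Taxon 4),Taxon 5).
Taxon 6 and Taxon 8 form a cherry on this tree, so they are sister taxa.

Taxon 8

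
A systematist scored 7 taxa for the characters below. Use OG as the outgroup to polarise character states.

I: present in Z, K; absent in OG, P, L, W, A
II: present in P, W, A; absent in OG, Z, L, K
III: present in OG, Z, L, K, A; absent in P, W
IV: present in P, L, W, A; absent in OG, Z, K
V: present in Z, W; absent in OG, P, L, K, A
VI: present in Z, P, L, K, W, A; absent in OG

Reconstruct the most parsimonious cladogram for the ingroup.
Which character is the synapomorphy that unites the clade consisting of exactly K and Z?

Character polarity is set by the outgroup: the derived state is whichever differs from the outgroup's state, so for III the derived state is 'absent', and for the remaining characters it is 'present'.
Only K and Z show the derived state 'present' for I, supporting them as a clade.
Only A, P, and W show the derived state 'present' for II, supporting them as a clade.
Only P and W show the derived state 'absent' for III, supporting them as a clade.
IV: derived state 'present' in A, L, P, and W only — synapomorphy for {A, L, P, W}.
V groups W and Z, which is incompatible with the clades supported by the remaining characters; treating it as convergent (homoplasy) costs fewer steps than any alternative tree.
VI (derived state 'present') is shared by all ingroup taxa — unites the whole ingroup.
Most parsimonious ingroup topology: ((Z,K),(((P,W),A),L)).
The clade {K, Z} is supported by I: its derived state 'present' occurs in exactly those taxa and in no other taxon (including the outgroup).

I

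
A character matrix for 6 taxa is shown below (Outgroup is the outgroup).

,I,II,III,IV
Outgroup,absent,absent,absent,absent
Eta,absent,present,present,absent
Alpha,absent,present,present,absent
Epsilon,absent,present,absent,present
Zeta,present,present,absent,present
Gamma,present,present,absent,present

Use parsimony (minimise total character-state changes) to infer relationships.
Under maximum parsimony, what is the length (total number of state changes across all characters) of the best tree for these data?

The outgroup has state 'absent' for every character, so 'present' is the derived state throughout.
I: derived state 'present' in Gamma and Zeta only — synapomorphy for {Gamma, Zeta}.
II (derived state 'present') is shared by all ingroup taxa — unites the whole ingroup.
Only Alpha and Eta show the derived state 'present' for III, supporting them as a clade.
Only Epsilon, Gamma, and Zeta show the derived state 'present' for IV, supporting them as a clade.
Most parsimonious ingroup topology: ((Eta,Alpha),(Epsilon,(Zeta,Gamma))).
Changes per character on this tree: I: 1; II: 1; III: 1; IV: 1.
Total = 4.

4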